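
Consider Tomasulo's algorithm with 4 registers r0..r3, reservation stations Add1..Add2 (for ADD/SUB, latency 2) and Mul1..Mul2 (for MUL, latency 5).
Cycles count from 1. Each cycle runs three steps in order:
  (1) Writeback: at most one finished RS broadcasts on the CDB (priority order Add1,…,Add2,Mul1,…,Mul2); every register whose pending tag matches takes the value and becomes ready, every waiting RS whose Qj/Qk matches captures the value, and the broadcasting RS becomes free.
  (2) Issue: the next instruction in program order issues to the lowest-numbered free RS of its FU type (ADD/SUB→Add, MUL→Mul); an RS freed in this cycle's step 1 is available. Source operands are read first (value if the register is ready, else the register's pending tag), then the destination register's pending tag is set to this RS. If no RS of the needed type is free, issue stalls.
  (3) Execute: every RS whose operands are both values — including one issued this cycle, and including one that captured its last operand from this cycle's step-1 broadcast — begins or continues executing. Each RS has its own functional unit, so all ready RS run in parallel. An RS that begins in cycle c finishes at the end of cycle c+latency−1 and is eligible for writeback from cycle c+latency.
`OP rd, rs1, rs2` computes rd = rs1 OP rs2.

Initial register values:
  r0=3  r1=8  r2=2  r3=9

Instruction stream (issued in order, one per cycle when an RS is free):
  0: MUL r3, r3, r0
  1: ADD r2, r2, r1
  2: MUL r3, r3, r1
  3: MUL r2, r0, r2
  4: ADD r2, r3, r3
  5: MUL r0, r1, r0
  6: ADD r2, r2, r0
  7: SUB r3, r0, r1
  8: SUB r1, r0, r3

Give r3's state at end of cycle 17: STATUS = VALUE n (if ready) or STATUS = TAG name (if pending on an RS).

STATUS = TAG Add1

c1: issue MUL r3<-Mul1 | r0:3,r1:8,r2:2,r3:Mul1
c2: issue ADD r2<-Add1 | r0:3,r1:8,r2:Add1,r3:Mul1
c3: issue MUL r3<-Mul2 | r0:3,r1:8,r2:Add1,r3:Mul2
c4: CDB Add1=10; stall | r0:3,r1:8,r2:10,r3:Mul2
c5: stall | r0:3,r1:8,r2:10,r3:Mul2
c6: CDB Mul1=27; issue MUL r2<-Mul1 | r0:3,r1:8,r2:Mul1,r3:Mul2
c7: issue ADD r2<-Add1 | r0:3,r1:8,r2:Add1,r3:Mul2
c8: stall | r0:3,r1:8,r2:Add1,r3:Mul2
c9: stall | r0:3,r1:8,r2:Add1,r3:Mul2
c10: stall | r0:3,r1:8,r2:Add1,r3:Mul2
c11: CDB Mul1=30; issue MUL r0<-Mul1 | r0:Mul1,r1:8,r2:Add1,r3:Mul2
c12: CDB Mul2=216; issue ADD r2<-Add2 | r0:Mul1,r1:8,r2:Add2,r3:216
c13: stall | r0:Mul1,r1:8,r2:Add2,r3:216
c14: CDB Add1=432; issue SUB r3<-Add1 | r0:Mul1,r1:8,r2:Add2,r3:Add1
c15: stall | r0:Mul1,r1:8,r2:Add2,r3:Add1
c16: CDB Mul1=24; stall | r0:24,r1:8,r2:Add2,r3:Add1
c17: stall | r0:24,r1:8,r2:Add2,r3:Add1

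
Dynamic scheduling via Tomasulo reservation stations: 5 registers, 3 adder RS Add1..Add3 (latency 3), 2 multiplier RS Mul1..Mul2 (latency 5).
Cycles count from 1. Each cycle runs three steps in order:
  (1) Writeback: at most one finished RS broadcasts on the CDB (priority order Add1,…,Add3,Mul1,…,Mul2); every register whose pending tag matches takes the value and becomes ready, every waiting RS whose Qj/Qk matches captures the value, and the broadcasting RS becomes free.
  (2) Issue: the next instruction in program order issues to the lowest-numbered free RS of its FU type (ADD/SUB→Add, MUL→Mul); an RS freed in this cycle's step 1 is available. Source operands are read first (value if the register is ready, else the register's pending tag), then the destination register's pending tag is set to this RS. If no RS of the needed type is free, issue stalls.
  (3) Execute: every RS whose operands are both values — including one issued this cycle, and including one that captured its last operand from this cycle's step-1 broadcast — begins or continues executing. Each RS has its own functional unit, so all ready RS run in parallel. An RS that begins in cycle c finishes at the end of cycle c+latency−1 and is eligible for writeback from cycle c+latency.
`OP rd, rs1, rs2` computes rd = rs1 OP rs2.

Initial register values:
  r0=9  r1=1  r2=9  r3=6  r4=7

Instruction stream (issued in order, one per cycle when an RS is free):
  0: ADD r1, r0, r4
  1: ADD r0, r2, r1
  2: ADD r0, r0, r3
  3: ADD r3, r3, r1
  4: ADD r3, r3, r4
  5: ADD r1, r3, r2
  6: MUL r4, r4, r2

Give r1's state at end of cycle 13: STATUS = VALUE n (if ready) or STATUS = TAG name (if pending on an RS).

STATUS = VALUE 38

  c1: issue ADD r1<-Add1  regs: r0:9,r1:Add1,r2:9,r3:6,r4:7
  c2: issue ADD r0<-Add2  regs: r0:Add2,r1:Add1,r2:9,r3:6,r4:7
  c3: issue ADD r0<-Add3  regs: r0:Add3,r1:Add1,r2:9,r3:6,r4:7
  c4: CDB Add1=16; issue ADD r3<-Add1  regs: r0:Add3,r1:16,r2:9,r3:Add1,r4:7
  c5: stall  regs: r0:Add3,r1:16,r2:9,r3:Add1,r4:7
  c6: stall  regs: r0:Add3,r1:16,r2:9,r3:Add1,r4:7
  c7: CDB Add1=22; issue ADD r3<-Add1  regs: r0:Add3,r1:16,r2:9,r3:Add1,r4:7
  c8: CDB Add2=25; issue ADD r1<-Add2  regs: r0:Add3,r1:Add2,r2:9,r3:Add1,r4:7
  c9: issue MUL r4<-Mul1  regs: r0:Add3,r1:Add2,r2:9,r3:Add1,r4:Mul1
  c10: CDB Add1=29  regs: r0:Add3,r1:Add2,r2:9,r3:29,r4:Mul1
  c11: CDB Add3=31  regs: r0:31,r1:Add2,r2:9,r3:29,r4:Mul1
  c12: -  regs: r0:31,r1:Add2,r2:9,r3:29,r4:Mul1
  c13: CDB Add2=38  regs: r0:31,r1:38,r2:9,r3:29,r4:Mul1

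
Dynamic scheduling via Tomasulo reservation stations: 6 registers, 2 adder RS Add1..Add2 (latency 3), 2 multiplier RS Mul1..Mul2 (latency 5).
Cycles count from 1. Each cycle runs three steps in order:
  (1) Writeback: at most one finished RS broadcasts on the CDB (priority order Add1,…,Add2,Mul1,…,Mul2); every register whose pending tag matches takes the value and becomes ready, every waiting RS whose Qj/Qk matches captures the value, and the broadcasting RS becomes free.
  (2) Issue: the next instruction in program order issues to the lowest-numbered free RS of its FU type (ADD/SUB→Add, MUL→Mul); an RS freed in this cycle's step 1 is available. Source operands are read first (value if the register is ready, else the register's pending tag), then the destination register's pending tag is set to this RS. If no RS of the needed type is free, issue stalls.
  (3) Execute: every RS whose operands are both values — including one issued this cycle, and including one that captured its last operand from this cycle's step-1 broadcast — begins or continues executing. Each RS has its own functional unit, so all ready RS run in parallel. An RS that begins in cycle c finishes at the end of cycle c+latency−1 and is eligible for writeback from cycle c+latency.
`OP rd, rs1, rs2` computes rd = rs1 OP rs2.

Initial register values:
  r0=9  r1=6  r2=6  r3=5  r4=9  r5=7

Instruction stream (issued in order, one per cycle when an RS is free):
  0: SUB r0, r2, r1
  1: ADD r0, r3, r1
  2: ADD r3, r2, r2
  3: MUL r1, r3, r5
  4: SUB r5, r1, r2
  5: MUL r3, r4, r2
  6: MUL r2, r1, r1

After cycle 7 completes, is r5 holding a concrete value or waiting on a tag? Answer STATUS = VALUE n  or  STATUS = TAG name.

cycle 1: issue SUB r0<-Add1 // r0:Add1,r1:6,r2:6,r3:5,r4:9,r5:7
cycle 2: issue ADD r0<-Add2 // r0:Add2,r1:6,r2:6,r3:5,r4:9,r5:7
cycle 3: stall // r0:Add2,r1:6,r2:6,r3:5,r4:9,r5:7
cycle 4: CDB Add1=0; issue ADD r3<-Add1 // r0:Add2,r1:6,r2:6,r3:Add1,r4:9,r5:7
cycle 5: CDB Add2=11; issue MUL r1<-Mul1 // r0:11,r1:Mul1,r2:6,r3:Add1,r4:9,r5:7
cycle 6: issue SUB r5<-Add2 // r0:11,r1:Mul1,r2:6,r3:Add1,r4:9,r5:Add2
cycle 7: CDB Add1=12; issue MUL r3<-Mul2 // r0:11,r1:Mul1,r2:6,r3:Mul2,r4:9,r5:Add2

STATUS = TAG Add2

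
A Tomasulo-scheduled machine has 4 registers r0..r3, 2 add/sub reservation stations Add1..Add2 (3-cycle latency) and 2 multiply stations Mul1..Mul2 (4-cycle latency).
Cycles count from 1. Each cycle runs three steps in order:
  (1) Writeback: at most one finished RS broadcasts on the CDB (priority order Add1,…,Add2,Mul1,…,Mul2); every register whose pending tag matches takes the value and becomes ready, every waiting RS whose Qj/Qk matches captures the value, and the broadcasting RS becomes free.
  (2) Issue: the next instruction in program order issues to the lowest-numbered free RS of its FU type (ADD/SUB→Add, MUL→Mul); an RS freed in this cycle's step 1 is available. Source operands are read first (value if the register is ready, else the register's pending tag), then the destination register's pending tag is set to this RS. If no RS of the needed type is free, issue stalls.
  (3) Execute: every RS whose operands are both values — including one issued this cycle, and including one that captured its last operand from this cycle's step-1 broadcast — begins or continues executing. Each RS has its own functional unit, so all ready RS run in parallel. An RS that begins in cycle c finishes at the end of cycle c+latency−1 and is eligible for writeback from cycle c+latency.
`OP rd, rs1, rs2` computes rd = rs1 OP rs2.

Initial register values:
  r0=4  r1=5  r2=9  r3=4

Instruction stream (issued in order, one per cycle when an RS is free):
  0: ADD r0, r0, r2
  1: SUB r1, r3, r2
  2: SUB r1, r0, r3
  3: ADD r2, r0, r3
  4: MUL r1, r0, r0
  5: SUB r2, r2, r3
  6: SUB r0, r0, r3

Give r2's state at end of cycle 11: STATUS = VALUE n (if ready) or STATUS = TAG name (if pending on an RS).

  c1: issue ADD r0<-Add1  regs: r0:Add1,r1:5,r2:9,r3:4
  c2: issue SUB r1<-Add2  regs: r0:Add1,r1:Add2,r2:9,r3:4
  c3: stall  regs: r0:Add1,r1:Add2,r2:9,r3:4
  c4: CDB Add1=13; issue SUB r1<-Add1  regs: r0:13,r1:Add1,r2:9,r3:4
  c5: CDB Add2=-5; issue ADD r2<-Add2  regs: r0:13,r1:Add1,r2:Add2,r3:4
  c6: issue MUL r1<-Mul1  regs: r0:13,r1:Mul1,r2:Add2,r3:4
  c7: CDB Add1=9; issue SUB r2<-Add1  regs: r0:13,r1:Mul1,r2:Add1,r3:4
  c8: CDB Add2=17; issue SUB r0<-Add2  regs: r0:Add2,r1:Mul1,r2:Add1,r3:4
  c9: -  regs: r0:Add2,r1:Mul1,r2:Add1,r3:4
  c10: CDB Mul1=169  regs: r0:Add2,r1:169,r2:Add1,r3:4
  c11: CDB Add1=13  regs: r0:Add2,r1:169,r2:13,r3:4

STATUS = VALUE 13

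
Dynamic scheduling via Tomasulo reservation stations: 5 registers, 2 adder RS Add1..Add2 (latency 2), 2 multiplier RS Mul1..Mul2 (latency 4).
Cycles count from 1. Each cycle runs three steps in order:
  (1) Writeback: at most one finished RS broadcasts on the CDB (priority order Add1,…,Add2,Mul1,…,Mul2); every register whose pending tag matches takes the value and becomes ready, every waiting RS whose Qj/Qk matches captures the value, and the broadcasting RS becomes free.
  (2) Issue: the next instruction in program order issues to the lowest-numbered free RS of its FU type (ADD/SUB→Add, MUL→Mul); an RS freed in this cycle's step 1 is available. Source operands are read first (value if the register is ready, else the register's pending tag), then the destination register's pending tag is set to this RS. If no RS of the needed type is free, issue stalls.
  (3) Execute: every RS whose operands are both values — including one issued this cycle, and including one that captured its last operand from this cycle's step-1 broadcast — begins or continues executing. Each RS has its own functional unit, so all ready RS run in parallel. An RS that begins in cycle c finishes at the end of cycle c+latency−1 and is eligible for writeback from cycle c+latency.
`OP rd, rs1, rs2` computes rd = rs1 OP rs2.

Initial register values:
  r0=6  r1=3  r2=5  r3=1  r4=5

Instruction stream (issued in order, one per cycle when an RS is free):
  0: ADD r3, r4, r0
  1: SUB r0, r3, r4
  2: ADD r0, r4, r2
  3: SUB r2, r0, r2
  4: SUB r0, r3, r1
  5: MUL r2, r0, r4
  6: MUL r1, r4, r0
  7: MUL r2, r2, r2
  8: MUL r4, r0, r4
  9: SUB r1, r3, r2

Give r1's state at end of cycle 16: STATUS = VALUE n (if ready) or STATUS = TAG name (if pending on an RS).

STATUS = TAG Add1

c1: issue ADD r3<-Add1 | r0:6,r1:3,r2:5,r3:Add1,r4:5
c2: issue SUB r0<-Add2 | r0:Add2,r1:3,r2:5,r3:Add1,r4:5
c3: CDB Add1=11; issue ADD r0<-Add1 | r0:Add1,r1:3,r2:5,r3:11,r4:5
c4: stall | r0:Add1,r1:3,r2:5,r3:11,r4:5
c5: CDB Add1=10; issue SUB r2<-Add1 | r0:10,r1:3,r2:Add1,r3:11,r4:5
c6: CDB Add2=6; issue SUB r0<-Add2 | r0:Add2,r1:3,r2:Add1,r3:11,r4:5
c7: CDB Add1=5; issue MUL r2<-Mul1 | r0:Add2,r1:3,r2:Mul1,r3:11,r4:5
c8: CDB Add2=8; issue MUL r1<-Mul2 | r0:8,r1:Mul2,r2:Mul1,r3:11,r4:5
c9: stall | r0:8,r1:Mul2,r2:Mul1,r3:11,r4:5
c10: stall | r0:8,r1:Mul2,r2:Mul1,r3:11,r4:5
c11: stall | r0:8,r1:Mul2,r2:Mul1,r3:11,r4:5
c12: CDB Mul1=40; issue MUL r2<-Mul1 | r0:8,r1:Mul2,r2:Mul1,r3:11,r4:5
c13: CDB Mul2=40; issue MUL r4<-Mul2 | r0:8,r1:40,r2:Mul1,r3:11,r4:Mul2
c14: issue SUB r1<-Add1 | r0:8,r1:Add1,r2:Mul1,r3:11,r4:Mul2
c15: - | r0:8,r1:Add1,r2:Mul1,r3:11,r4:Mul2
c16: CDB Mul1=1600 | r0:8,r1:Add1,r2:1600,r3:11,r4:Mul2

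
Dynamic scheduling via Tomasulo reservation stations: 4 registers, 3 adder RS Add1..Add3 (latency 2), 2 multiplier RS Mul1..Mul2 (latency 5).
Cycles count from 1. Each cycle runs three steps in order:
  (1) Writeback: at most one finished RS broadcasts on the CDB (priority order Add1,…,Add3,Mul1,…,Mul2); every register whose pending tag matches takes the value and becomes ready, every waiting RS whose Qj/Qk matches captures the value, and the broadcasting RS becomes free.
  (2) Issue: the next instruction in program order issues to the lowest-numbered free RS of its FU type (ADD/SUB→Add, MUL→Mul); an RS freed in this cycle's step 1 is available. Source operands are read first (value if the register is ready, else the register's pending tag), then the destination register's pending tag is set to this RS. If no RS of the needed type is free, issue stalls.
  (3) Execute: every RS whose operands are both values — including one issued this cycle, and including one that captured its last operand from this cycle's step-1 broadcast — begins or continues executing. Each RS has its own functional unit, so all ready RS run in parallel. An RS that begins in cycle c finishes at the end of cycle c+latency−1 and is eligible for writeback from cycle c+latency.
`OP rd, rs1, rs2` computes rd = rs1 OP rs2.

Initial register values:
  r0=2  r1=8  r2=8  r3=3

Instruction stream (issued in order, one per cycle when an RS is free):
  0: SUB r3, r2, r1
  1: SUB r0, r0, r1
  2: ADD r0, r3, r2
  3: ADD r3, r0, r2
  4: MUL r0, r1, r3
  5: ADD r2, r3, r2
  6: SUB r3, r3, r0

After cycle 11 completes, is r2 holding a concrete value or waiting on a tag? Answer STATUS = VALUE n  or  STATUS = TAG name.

STATUS = VALUE 24

  c1: issue SUB r3<-Add1  regs: r0:2,r1:8,r2:8,r3:Add1
  c2: issue SUB r0<-Add2  regs: r0:Add2,r1:8,r2:8,r3:Add1
  c3: CDB Add1=0; issue ADD r0<-Add1  regs: r0:Add1,r1:8,r2:8,r3:0
  c4: CDB Add2=-6; issue ADD r3<-Add2  regs: r0:Add1,r1:8,r2:8,r3:Add2
  c5: CDB Add1=8; issue MUL r0<-Mul1  regs: r0:Mul1,r1:8,r2:8,r3:Add2
  c6: issue ADD r2<-Add1  regs: r0:Mul1,r1:8,r2:Add1,r3:Add2
  c7: CDB Add2=16; issue SUB r3<-Add2  regs: r0:Mul1,r1:8,r2:Add1,r3:Add2
  c8: -  regs: r0:Mul1,r1:8,r2:Add1,r3:Add2
  c9: CDB Add1=24  regs: r0:Mul1,r1:8,r2:24,r3:Add2
  c10: -  regs: r0:Mul1,r1:8,r2:24,r3:Add2
  c11: -  regs: r0:Mul1,r1:8,r2:24,r3:Add2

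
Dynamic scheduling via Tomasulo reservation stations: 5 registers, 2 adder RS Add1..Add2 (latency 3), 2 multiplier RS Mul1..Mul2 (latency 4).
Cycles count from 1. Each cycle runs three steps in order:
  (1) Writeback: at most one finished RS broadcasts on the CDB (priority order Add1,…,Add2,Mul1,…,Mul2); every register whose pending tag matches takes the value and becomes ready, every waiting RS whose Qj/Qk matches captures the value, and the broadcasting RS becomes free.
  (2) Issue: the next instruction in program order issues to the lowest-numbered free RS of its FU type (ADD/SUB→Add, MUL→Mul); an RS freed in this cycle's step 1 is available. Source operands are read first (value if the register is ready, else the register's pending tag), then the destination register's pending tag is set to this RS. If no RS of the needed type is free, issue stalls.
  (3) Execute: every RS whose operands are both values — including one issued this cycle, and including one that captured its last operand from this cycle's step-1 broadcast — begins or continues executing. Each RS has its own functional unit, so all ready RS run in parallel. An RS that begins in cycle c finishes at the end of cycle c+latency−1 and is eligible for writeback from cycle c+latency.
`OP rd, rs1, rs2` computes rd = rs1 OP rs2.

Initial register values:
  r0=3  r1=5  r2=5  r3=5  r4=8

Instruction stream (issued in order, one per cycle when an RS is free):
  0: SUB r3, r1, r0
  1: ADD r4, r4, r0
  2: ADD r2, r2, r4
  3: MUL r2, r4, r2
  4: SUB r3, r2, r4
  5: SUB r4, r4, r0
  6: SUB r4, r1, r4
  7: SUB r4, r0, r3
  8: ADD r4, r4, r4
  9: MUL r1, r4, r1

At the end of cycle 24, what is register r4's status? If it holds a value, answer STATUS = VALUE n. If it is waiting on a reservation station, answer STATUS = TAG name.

c1: issue SUB r3<-Add1 | r0:3,r1:5,r2:5,r3:Add1,r4:8
c2: issue ADD r4<-Add2 | r0:3,r1:5,r2:5,r3:Add1,r4:Add2
c3: stall | r0:3,r1:5,r2:5,r3:Add1,r4:Add2
c4: CDB Add1=2; issue ADD r2<-Add1 | r0:3,r1:5,r2:Add1,r3:2,r4:Add2
c5: CDB Add2=11; issue MUL r2<-Mul1 | r0:3,r1:5,r2:Mul1,r3:2,r4:11
c6: issue SUB r3<-Add2 | r0:3,r1:5,r2:Mul1,r3:Add2,r4:11
c7: stall | r0:3,r1:5,r2:Mul1,r3:Add2,r4:11
c8: CDB Add1=16; issue SUB r4<-Add1 | r0:3,r1:5,r2:Mul1,r3:Add2,r4:Add1
c9: stall | r0:3,r1:5,r2:Mul1,r3:Add2,r4:Add1
c10: stall | r0:3,r1:5,r2:Mul1,r3:Add2,r4:Add1
c11: CDB Add1=8; issue SUB r4<-Add1 | r0:3,r1:5,r2:Mul1,r3:Add2,r4:Add1
c12: CDB Mul1=176; stall | r0:3,r1:5,r2:176,r3:Add2,r4:Add1
c13: stall | r0:3,r1:5,r2:176,r3:Add2,r4:Add1
c14: CDB Add1=-3; issue SUB r4<-Add1 | r0:3,r1:5,r2:176,r3:Add2,r4:Add1
c15: CDB Add2=165; issue ADD r4<-Add2 | r0:3,r1:5,r2:176,r3:165,r4:Add2
c16: issue MUL r1<-Mul1 | r0:3,r1:Mul1,r2:176,r3:165,r4:Add2
c17: - | r0:3,r1:Mul1,r2:176,r3:165,r4:Add2
c18: CDB Add1=-162 | r0:3,r1:Mul1,r2:176,r3:165,r4:Add2
c19: - | r0:3,r1:Mul1,r2:176,r3:165,r4:Add2
c20: - | r0:3,r1:Mul1,r2:176,r3:165,r4:Add2
c21: CDB Add2=-324 | r0:3,r1:Mul1,r2:176,r3:165,r4:-324
c22: - | r0:3,r1:Mul1,r2:176,r3:165,r4:-324
c23: - | r0:3,r1:Mul1,r2:176,r3:165,r4:-324
c24: - | r0:3,r1:Mul1,r2:176,r3:165,r4:-324

STATUS = VALUE -324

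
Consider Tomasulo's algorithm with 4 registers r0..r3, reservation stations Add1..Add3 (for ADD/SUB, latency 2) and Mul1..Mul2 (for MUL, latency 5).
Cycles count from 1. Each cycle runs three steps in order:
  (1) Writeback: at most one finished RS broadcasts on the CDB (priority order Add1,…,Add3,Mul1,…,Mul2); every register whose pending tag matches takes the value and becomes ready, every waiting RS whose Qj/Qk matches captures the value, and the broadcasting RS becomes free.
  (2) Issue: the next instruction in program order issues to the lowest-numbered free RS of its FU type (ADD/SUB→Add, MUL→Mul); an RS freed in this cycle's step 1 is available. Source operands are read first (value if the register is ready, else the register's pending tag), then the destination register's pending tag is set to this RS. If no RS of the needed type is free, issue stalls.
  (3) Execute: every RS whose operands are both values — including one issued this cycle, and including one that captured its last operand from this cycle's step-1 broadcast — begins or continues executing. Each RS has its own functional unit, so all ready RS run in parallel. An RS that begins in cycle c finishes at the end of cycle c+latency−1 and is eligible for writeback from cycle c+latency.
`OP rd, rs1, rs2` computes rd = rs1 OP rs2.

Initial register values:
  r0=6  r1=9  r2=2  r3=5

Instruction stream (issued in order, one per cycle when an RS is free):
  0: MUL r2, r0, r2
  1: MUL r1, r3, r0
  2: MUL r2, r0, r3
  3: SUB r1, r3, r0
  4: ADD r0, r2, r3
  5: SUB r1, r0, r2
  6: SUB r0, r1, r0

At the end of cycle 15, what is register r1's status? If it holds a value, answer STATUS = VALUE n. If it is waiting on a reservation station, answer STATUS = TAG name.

STATUS = VALUE 5

  c1: issue MUL r2<-Mul1  regs: r0:6,r1:9,r2:Mul1,r3:5
  c2: issue MUL r1<-Mul2  regs: r0:6,r1:Mul2,r2:Mul1,r3:5
  c3: stall  regs: r0:6,r1:Mul2,r2:Mul1,r3:5
  c4: stall  regs: r0:6,r1:Mul2,r2:Mul1,r3:5
  c5: stall  regs: r0:6,r1:Mul2,r2:Mul1,r3:5
  c6: CDB Mul1=12; issue MUL r2<-Mul1  regs: r0:6,r1:Mul2,r2:Mul1,r3:5
  c7: CDB Mul2=30; issue SUB r1<-Add1  regs: r0:6,r1:Add1,r2:Mul1,r3:5
  c8: issue ADD r0<-Add2  regs: r0:Add2,r1:Add1,r2:Mul1,r3:5
  c9: CDB Add1=-1; issue SUB r1<-Add1  regs: r0:Add2,r1:Add1,r2:Mul1,r3:5
  c10: issue SUB r0<-Add3  regs: r0:Add3,r1:Add1,r2:Mul1,r3:5
  c11: CDB Mul1=30  regs: r0:Add3,r1:Add1,r2:30,r3:5
  c12: -  regs: r0:Add3,r1:Add1,r2:30,r3:5
  c13: CDB Add2=35  regs: r0:Add3,r1:Add1,r2:30,r3:5
  c14: -  regs: r0:Add3,r1:Add1,r2:30,r3:5
  c15: CDB Add1=5  regs: r0:Add3,r1:5,r2:30,r3:5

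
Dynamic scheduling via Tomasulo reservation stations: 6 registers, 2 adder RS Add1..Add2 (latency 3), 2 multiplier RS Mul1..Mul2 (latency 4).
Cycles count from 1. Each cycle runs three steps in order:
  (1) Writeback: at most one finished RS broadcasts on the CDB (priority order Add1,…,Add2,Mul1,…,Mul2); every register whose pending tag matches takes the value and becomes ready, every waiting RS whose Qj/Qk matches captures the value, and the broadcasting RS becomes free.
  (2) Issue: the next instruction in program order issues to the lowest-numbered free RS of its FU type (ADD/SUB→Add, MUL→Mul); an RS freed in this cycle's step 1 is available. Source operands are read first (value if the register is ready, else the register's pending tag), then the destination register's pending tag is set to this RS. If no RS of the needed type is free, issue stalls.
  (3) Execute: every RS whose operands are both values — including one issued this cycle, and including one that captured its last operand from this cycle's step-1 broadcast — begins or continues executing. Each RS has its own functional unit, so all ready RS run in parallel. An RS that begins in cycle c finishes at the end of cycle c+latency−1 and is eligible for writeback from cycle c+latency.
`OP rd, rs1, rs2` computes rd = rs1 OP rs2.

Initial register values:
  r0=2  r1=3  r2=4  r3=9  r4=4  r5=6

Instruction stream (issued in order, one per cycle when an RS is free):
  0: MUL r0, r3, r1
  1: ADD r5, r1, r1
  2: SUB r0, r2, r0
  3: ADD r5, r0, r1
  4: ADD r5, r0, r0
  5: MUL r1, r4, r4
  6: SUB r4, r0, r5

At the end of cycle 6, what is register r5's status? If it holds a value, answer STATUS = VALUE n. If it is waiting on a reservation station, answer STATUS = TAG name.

STATUS = TAG Add1

  c1: issue MUL r0<-Mul1  regs: r0:Mul1,r1:3,r2:4,r3:9,r4:4,r5:6
  c2: issue ADD r5<-Add1  regs: r0:Mul1,r1:3,r2:4,r3:9,r4:4,r5:Add1
  c3: issue SUB r0<-Add2  regs: r0:Add2,r1:3,r2:4,r3:9,r4:4,r5:Add1
  c4: stall  regs: r0:Add2,r1:3,r2:4,r3:9,r4:4,r5:Add1
  c5: CDB Add1=6; issue ADD r5<-Add1  regs: r0:Add2,r1:3,r2:4,r3:9,r4:4,r5:Add1
  c6: CDB Mul1=27; stall  regs: r0:Add2,r1:3,r2:4,r3:9,r4:4,r5:Add1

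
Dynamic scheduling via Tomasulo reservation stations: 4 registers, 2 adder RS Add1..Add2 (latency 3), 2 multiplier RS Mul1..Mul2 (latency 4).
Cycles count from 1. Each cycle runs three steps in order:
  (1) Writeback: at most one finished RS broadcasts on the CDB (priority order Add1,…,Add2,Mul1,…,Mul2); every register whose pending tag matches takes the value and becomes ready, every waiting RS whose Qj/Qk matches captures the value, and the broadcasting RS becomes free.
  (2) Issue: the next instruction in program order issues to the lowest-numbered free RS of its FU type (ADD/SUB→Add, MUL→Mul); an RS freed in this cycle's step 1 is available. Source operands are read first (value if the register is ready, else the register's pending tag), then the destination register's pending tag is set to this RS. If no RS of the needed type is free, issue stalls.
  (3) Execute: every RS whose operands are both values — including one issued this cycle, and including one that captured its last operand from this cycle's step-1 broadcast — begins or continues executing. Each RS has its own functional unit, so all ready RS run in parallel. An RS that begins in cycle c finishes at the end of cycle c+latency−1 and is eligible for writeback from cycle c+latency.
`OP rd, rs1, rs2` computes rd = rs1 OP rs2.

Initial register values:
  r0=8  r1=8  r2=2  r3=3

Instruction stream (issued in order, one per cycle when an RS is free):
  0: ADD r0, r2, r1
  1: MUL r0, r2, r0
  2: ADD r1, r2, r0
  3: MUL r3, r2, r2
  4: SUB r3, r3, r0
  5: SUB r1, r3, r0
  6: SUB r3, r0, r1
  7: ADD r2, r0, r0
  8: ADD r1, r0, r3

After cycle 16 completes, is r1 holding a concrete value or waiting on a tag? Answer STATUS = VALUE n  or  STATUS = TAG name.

c1: issue ADD r0<-Add1 | r0:Add1,r1:8,r2:2,r3:3
c2: issue MUL r0<-Mul1 | r0:Mul1,r1:8,r2:2,r3:3
c3: issue ADD r1<-Add2 | r0:Mul1,r1:Add2,r2:2,r3:3
c4: CDB Add1=10; issue MUL r3<-Mul2 | r0:Mul1,r1:Add2,r2:2,r3:Mul2
c5: issue SUB r3<-Add1 | r0:Mul1,r1:Add2,r2:2,r3:Add1
c6: stall | r0:Mul1,r1:Add2,r2:2,r3:Add1
c7: stall | r0:Mul1,r1:Add2,r2:2,r3:Add1
c8: CDB Mul1=20; stall | r0:20,r1:Add2,r2:2,r3:Add1
c9: CDB Mul2=4; stall | r0:20,r1:Add2,r2:2,r3:Add1
c10: stall | r0:20,r1:Add2,r2:2,r3:Add1
c11: CDB Add2=22; issue SUB r1<-Add2 | r0:20,r1:Add2,r2:2,r3:Add1
c12: CDB Add1=-16; issue SUB r3<-Add1 | r0:20,r1:Add2,r2:2,r3:Add1
c13: stall | r0:20,r1:Add2,r2:2,r3:Add1
c14: stall | r0:20,r1:Add2,r2:2,r3:Add1
c15: CDB Add2=-36; issue ADD r2<-Add2 | r0:20,r1:-36,r2:Add2,r3:Add1
c16: stall | r0:20,r1:-36,r2:Add2,r3:Add1

STATUS = VALUE -36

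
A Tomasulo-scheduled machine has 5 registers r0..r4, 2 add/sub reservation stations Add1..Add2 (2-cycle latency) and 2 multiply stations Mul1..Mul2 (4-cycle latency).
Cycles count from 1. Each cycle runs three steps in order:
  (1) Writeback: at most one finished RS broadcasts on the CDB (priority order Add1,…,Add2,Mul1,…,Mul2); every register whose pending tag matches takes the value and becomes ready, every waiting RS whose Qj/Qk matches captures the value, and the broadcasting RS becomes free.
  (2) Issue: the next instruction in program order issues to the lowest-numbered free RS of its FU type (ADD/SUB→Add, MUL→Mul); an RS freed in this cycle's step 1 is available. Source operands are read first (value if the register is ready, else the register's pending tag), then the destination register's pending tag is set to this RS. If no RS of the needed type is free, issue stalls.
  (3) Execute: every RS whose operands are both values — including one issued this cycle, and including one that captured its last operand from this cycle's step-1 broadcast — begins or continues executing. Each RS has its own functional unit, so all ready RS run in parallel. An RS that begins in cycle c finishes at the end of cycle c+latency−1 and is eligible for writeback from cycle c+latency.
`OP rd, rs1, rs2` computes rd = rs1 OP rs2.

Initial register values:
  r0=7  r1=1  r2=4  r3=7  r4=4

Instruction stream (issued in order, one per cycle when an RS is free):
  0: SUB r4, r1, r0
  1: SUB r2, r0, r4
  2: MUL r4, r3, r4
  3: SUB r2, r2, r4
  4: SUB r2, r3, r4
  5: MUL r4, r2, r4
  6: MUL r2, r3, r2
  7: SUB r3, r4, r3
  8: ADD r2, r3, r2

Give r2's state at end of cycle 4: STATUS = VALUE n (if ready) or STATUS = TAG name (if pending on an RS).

cycle 1: issue SUB r4<-Add1 // r0:7,r1:1,r2:4,r3:7,r4:Add1
cycle 2: issue SUB r2<-Add2 // r0:7,r1:1,r2:Add2,r3:7,r4:Add1
cycle 3: CDB Add1=-6; issue MUL r4<-Mul1 // r0:7,r1:1,r2:Add2,r3:7,r4:Mul1
cycle 4: issue SUB r2<-Add1 // r0:7,r1:1,r2:Add1,r3:7,r4:Mul1

STATUS = TAG Add1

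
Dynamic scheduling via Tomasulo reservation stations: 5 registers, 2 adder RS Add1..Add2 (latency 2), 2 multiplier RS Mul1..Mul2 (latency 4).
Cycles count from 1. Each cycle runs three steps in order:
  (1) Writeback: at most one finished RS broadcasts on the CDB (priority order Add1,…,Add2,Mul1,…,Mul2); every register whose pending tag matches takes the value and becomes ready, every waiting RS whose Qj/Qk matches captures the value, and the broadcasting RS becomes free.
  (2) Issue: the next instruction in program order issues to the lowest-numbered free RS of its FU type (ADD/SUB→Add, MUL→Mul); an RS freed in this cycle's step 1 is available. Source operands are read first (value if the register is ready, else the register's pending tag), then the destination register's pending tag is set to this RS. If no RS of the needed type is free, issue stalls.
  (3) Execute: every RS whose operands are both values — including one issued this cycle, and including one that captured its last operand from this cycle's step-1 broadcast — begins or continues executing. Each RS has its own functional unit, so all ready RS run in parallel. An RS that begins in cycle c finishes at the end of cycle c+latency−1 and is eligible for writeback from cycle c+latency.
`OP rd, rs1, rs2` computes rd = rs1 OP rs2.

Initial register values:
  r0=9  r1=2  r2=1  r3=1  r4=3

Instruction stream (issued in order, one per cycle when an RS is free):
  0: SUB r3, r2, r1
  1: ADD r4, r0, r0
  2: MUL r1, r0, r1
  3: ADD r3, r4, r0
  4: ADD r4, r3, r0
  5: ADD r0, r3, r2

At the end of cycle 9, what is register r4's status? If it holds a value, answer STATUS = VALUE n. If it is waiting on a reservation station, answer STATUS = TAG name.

STATUS = VALUE 36

  c1: issue SUB r3<-Add1  regs: r0:9,r1:2,r2:1,r3:Add1,r4:3
  c2: issue ADD r4<-Add2  regs: r0:9,r1:2,r2:1,r3:Add1,r4:Add2
  c3: CDB Add1=-1; issue MUL r1<-Mul1  regs: r0:9,r1:Mul1,r2:1,r3:-1,r4:Add2
  c4: CDB Add2=18; issue ADD r3<-Add1  regs: r0:9,r1:Mul1,r2:1,r3:Add1,r4:18
  c5: issue ADD r4<-Add2  regs: r0:9,r1:Mul1,r2:1,r3:Add1,r4:Add2
  c6: CDB Add1=27; issue ADD r0<-Add1  regs: r0:Add1,r1:Mul1,r2:1,r3:27,r4:Add2
  c7: CDB Mul1=18  regs: r0:Add1,r1:18,r2:1,r3:27,r4:Add2
  c8: CDB Add1=28  regs: r0:28,r1:18,r2:1,r3:27,r4:Add2
  c9: CDB Add2=36  regs: r0:28,r1:18,r2:1,r3:27,r4:36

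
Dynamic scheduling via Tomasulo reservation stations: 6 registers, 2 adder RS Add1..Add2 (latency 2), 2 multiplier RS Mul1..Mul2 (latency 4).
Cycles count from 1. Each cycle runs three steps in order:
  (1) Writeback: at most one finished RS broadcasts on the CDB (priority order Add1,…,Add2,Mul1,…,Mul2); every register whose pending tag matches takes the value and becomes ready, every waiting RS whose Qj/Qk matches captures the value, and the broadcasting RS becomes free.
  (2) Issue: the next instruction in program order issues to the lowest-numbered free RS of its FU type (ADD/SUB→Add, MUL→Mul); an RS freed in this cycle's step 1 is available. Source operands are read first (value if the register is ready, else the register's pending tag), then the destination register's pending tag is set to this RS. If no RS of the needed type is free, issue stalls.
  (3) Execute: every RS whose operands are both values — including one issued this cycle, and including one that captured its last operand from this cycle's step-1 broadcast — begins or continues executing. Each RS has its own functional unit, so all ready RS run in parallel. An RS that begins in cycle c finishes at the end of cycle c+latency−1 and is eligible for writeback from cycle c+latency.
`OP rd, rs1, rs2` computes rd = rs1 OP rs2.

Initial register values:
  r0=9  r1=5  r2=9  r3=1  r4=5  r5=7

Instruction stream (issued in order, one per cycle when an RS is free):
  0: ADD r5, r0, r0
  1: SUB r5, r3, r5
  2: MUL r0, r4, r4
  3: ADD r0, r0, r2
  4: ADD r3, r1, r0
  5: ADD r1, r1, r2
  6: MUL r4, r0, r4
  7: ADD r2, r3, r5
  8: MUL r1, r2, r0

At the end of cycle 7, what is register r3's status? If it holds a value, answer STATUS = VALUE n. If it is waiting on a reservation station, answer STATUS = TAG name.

STATUS = TAG Add2

c1: issue ADD r5<-Add1 | r0:9,r1:5,r2:9,r3:1,r4:5,r5:Add1
c2: issue SUB r5<-Add2 | r0:9,r1:5,r2:9,r3:1,r4:5,r5:Add2
c3: CDB Add1=18; issue MUL r0<-Mul1 | r0:Mul1,r1:5,r2:9,r3:1,r4:5,r5:Add2
c4: issue ADD r0<-Add1 | r0:Add1,r1:5,r2:9,r3:1,r4:5,r5:Add2
c5: CDB Add2=-17; issue ADD r3<-Add2 | r0:Add1,r1:5,r2:9,r3:Add2,r4:5,r5:-17
c6: stall | r0:Add1,r1:5,r2:9,r3:Add2,r4:5,r5:-17
c7: CDB Mul1=25; stall | r0:Add1,r1:5,r2:9,r3:Add2,r4:5,r5:-17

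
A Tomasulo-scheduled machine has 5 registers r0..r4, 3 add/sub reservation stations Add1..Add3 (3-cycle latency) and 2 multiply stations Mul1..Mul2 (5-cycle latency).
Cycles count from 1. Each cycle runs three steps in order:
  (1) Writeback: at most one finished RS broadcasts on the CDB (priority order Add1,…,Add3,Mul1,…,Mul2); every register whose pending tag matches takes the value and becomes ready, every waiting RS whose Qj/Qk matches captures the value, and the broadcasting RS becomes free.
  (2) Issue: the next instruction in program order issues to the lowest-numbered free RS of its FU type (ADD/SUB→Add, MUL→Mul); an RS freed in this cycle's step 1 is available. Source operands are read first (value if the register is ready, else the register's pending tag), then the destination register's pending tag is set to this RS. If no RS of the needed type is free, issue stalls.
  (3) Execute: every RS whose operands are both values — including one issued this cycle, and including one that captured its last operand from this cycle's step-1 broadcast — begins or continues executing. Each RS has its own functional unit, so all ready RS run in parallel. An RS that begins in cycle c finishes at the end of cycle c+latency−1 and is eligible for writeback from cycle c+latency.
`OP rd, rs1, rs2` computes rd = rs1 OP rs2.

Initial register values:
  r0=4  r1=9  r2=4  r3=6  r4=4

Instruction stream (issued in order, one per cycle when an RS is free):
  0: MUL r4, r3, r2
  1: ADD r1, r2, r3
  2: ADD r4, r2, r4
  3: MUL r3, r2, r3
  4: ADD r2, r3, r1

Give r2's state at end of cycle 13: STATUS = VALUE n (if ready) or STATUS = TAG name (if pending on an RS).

cycle 1: issue MUL r4<-Mul1 // r0:4,r1:9,r2:4,r3:6,r4:Mul1
cycle 2: issue ADD r1<-Add1 // r0:4,r1:Add1,r2:4,r3:6,r4:Mul1
cycle 3: issue ADD r4<-Add2 // r0:4,r1:Add1,r2:4,r3:6,r4:Add2
cycle 4: issue MUL r3<-Mul2 // r0:4,r1:Add1,r2:4,r3:Mul2,r4:Add2
cycle 5: CDB Add1=10; issue ADD r2<-Add1 // r0:4,r1:10,r2:Add1,r3:Mul2,r4:Add2
cycle 6: CDB Mul1=24 // r0:4,r1:10,r2:Add1,r3:Mul2,r4:Add2
cycle 7: - // r0:4,r1:10,r2:Add1,r3:Mul2,r4:Add2
cycle 8: - // r0:4,r1:10,r2:Add1,r3:Mul2,r4:Add2
cycle 9: CDB Add2=28 // r0:4,r1:10,r2:Add1,r3:Mul2,r4:28
cycle 10: CDB Mul2=24 // r0:4,r1:10,r2:Add1,r3:24,r4:28
cycle 11: - // r0:4,r1:10,r2:Add1,r3:24,r4:28
cycle 12: - // r0:4,r1:10,r2:Add1,r3:24,r4:28
cycle 13: CDB Add1=34 // r0:4,r1:10,r2:34,r3:24,r4:28

STATUS = VALUE 34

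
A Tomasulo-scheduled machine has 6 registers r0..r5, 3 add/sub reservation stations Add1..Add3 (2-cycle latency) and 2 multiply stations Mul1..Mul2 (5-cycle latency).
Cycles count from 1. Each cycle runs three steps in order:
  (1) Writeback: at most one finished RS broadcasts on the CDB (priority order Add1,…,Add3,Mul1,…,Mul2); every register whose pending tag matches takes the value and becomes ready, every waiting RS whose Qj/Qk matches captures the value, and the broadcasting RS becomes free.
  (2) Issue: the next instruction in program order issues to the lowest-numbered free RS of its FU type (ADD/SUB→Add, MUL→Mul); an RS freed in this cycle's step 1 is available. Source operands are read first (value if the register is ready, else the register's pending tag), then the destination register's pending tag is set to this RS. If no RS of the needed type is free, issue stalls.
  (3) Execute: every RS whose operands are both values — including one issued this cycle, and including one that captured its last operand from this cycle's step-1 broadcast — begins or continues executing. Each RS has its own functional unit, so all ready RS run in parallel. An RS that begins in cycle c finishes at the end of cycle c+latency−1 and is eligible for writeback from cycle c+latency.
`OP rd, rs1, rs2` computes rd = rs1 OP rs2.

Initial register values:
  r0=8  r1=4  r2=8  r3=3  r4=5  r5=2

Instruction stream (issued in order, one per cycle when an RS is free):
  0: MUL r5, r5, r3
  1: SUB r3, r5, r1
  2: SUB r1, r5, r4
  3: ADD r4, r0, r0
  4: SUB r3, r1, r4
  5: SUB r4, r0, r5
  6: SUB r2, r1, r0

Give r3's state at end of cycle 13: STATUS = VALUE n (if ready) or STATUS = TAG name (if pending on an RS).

cycle 1: issue MUL r5<-Mul1 // r0:8,r1:4,r2:8,r3:3,r4:5,r5:Mul1
cycle 2: issue SUB r3<-Add1 // r0:8,r1:4,r2:8,r3:Add1,r4:5,r5:Mul1
cycle 3: issue SUB r1<-Add2 // r0:8,r1:Add2,r2:8,r3:Add1,r4:5,r5:Mul1
cycle 4: issue ADD r4<-Add3 // r0:8,r1:Add2,r2:8,r3:Add1,r4:Add3,r5:Mul1
cycle 5: stall // r0:8,r1:Add2,r2:8,r3:Add1,r4:Add3,r5:Mul1
cycle 6: CDB Add3=16; issue SUB r3<-Add3 // r0:8,r1:Add2,r2:8,r3:Add3,r4:16,r5:Mul1
cycle 7: CDB Mul1=6; stall // r0:8,r1:Add2,r2:8,r3:Add3,r4:16,r5:6
cycle 8: stall // r0:8,r1:Add2,r2:8,r3:Add3,r4:16,r5:6
cycle 9: CDB Add1=2; issue SUB r4<-Add1 // r0:8,r1:Add2,r2:8,r3:Add3,r4:Add1,r5:6
cycle 10: CDB Add2=1; issue SUB r2<-Add2 // r0:8,r1:1,r2:Add2,r3:Add3,r4:Add1,r5:6
cycle 11: CDB Add1=2 // r0:8,r1:1,r2:Add2,r3:Add3,r4:2,r5:6
cycle 12: CDB Add2=-7 // r0:8,r1:1,r2:-7,r3:Add3,r4:2,r5:6
cycle 13: CDB Add3=-15 // r0:8,r1:1,r2:-7,r3:-15,r4:2,r5:6

STATUS = VALUE -15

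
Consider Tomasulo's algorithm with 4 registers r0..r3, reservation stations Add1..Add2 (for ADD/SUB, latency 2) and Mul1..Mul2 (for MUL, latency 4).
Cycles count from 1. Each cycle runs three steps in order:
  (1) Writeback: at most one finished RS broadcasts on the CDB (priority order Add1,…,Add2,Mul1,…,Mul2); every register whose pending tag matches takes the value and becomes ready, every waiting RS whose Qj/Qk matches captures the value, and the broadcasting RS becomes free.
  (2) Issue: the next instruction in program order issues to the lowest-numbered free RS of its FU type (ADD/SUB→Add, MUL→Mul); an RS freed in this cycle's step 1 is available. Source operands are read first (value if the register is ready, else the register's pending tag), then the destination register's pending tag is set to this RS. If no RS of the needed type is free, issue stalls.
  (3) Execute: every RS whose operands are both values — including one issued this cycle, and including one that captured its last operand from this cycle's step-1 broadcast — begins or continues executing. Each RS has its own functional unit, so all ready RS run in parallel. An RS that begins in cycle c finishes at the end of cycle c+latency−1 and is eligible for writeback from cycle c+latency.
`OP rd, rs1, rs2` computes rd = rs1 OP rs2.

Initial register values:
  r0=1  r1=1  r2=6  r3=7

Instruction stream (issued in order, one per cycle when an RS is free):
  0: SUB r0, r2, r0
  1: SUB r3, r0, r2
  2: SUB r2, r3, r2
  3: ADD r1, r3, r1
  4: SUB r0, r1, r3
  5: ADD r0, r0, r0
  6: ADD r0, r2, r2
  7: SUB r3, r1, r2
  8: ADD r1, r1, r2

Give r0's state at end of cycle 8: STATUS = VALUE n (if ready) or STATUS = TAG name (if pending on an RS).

c1: issue SUB r0<-Add1 | r0:Add1,r1:1,r2:6,r3:7
c2: issue SUB r3<-Add2 | r0:Add1,r1:1,r2:6,r3:Add2
c3: CDB Add1=5; issue SUB r2<-Add1 | r0:5,r1:1,r2:Add1,r3:Add2
c4: stall | r0:5,r1:1,r2:Add1,r3:Add2
c5: CDB Add2=-1; issue ADD r1<-Add2 | r0:5,r1:Add2,r2:Add1,r3:-1
c6: stall | r0:5,r1:Add2,r2:Add1,r3:-1
c7: CDB Add1=-7; issue SUB r0<-Add1 | r0:Add1,r1:Add2,r2:-7,r3:-1
c8: CDB Add2=0; issue ADD r0<-Add2 | r0:Add2,r1:0,r2:-7,r3:-1

STATUS = TAG Add2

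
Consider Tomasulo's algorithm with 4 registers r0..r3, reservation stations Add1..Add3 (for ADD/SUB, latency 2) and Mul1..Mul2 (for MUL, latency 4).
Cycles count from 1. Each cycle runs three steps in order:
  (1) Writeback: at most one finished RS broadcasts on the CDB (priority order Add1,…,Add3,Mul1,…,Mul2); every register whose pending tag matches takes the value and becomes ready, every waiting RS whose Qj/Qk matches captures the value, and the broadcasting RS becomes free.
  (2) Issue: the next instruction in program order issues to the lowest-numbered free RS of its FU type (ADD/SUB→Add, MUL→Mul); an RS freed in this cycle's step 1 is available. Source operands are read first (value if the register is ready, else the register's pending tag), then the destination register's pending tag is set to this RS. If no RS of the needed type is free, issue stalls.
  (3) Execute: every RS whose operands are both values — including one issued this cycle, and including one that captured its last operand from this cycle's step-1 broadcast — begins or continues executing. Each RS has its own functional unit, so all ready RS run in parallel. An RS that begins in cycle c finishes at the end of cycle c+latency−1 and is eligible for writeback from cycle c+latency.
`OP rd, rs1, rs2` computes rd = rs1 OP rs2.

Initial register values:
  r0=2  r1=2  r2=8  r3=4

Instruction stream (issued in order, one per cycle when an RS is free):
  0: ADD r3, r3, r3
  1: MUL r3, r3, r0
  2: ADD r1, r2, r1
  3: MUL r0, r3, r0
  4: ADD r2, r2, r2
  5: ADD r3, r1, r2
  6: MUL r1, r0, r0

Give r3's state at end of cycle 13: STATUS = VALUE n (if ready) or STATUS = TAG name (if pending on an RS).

cycle 1: issue ADD r3<-Add1 // r0:2,r1:2,r2:8,r3:Add1
cycle 2: issue MUL r3<-Mul1 // r0:2,r1:2,r2:8,r3:Mul1
cycle 3: CDB Add1=8; issue ADD r1<-Add1 // r0:2,r1:Add1,r2:8,r3:Mul1
cycle 4: issue MUL r0<-Mul2 // r0:Mul2,r1:Add1,r2:8,r3:Mul1
cycle 5: CDB Add1=10; issue ADD r2<-Add1 // r0:Mul2,r1:10,r2:Add1,r3:Mul1
cycle 6: issue ADD r3<-Add2 // r0:Mul2,r1:10,r2:Add1,r3:Add2
cycle 7: CDB Add1=16; stall // r0:Mul2,r1:10,r2:16,r3:Add2
cycle 8: CDB Mul1=16; issue MUL r1<-Mul1 // r0:Mul2,r1:Mul1,r2:16,r3:Add2
cycle 9: CDB Add2=26 // r0:Mul2,r1:Mul1,r2:16,r3:26
cycle 10: - // r0:Mul2,r1:Mul1,r2:16,r3:26
cycle 11: - // r0:Mul2,r1:Mul1,r2:16,r3:26
cycle 12: CDB Mul2=32 // r0:32,r1:Mul1,r2:16,r3:26
cycle 13: - // r0:32,r1:Mul1,r2:16,r3:26

STATUS = VALUE 26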